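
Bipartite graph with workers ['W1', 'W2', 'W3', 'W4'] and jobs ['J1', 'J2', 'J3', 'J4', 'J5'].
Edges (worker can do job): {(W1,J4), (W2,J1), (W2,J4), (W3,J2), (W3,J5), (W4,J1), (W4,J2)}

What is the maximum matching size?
Maximum matching size = 4

Maximum matching: {(W1,J4), (W2,J1), (W3,J5), (W4,J2)}
Size: 4

This assigns 4 workers to 4 distinct jobs.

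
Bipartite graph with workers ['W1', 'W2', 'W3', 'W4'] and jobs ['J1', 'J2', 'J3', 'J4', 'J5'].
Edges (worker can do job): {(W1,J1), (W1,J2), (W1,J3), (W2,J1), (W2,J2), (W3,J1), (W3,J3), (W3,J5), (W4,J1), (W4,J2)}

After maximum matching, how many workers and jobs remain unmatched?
Unmatched: 0 workers, 1 jobs

Maximum matching size: 4
Workers: 4 total, 4 matched, 0 unmatched
Jobs: 5 total, 4 matched, 1 unmatched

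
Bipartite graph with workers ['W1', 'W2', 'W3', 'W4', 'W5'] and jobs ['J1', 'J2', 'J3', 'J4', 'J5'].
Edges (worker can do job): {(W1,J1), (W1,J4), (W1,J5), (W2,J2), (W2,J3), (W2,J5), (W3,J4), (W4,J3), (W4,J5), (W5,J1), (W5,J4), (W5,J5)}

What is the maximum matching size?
Maximum matching size = 5

Maximum matching: {(W1,J1), (W2,J2), (W3,J4), (W4,J3), (W5,J5)}
Size: 5

This assigns 5 workers to 5 distinct jobs.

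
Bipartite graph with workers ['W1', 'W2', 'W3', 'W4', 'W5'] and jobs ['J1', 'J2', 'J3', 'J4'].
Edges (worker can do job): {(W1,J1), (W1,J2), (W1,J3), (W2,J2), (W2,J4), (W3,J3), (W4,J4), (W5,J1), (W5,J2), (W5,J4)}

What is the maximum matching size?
Maximum matching size = 4

Maximum matching: {(W1,J1), (W3,J3), (W4,J4), (W5,J2)}
Size: 4

This assigns 4 workers to 4 distinct jobs.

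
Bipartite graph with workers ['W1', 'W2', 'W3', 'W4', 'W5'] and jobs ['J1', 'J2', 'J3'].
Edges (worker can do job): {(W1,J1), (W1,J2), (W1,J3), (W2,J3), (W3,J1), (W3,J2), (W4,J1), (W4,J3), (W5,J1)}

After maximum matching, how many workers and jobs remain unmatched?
Unmatched: 2 workers, 0 jobs

Maximum matching size: 3
Workers: 5 total, 3 matched, 2 unmatched
Jobs: 3 total, 3 matched, 0 unmatched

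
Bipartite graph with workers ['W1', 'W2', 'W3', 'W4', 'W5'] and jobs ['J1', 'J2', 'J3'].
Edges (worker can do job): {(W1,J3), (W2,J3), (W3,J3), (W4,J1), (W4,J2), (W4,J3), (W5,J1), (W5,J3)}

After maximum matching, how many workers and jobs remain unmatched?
Unmatched: 2 workers, 0 jobs

Maximum matching size: 3
Workers: 5 total, 3 matched, 2 unmatched
Jobs: 3 total, 3 matched, 0 unmatched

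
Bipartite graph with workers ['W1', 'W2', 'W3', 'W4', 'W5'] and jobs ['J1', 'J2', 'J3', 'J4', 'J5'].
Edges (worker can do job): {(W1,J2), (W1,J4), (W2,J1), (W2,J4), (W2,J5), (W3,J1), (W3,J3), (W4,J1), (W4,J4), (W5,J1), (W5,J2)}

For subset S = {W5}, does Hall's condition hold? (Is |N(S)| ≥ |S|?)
Yes: |N(S)| = 2, |S| = 1

Subset S = {W5}
Neighbors N(S) = {J1, J2}

|N(S)| = 2, |S| = 1
Hall's condition: |N(S)| ≥ |S| is satisfied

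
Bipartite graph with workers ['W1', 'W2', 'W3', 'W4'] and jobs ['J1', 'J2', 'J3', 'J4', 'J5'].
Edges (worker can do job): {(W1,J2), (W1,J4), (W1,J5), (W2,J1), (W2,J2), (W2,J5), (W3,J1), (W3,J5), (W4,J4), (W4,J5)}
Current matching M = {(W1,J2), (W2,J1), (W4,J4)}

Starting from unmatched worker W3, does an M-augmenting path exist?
Yes: W3 → J5

An M-augmenting path alternates non-matching / matching edges, starting and ending at unmatched vertices.
Path: W3 → J5
(J5 is unmatched in M, so the path is augmenting.)
Flipping edges along this path would increase |M| from 3 to 4.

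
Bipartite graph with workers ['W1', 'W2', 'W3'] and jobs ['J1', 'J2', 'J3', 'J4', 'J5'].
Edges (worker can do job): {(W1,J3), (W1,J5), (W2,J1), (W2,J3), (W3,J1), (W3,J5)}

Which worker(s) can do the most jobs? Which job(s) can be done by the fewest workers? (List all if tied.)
Most versatile: W1, W2, W3 (2 jobs); Least covered: J2, J4 (0 workers)

Worker degrees (jobs they can do): W1:2, W2:2, W3:2
Job degrees (workers who can do it): J1:2, J2:0, J3:2, J4:0, J5:2

Maximum worker degree is 2, achieved by: W1, W2, W3
Minimum job degree is 0, achieved by: J2, J4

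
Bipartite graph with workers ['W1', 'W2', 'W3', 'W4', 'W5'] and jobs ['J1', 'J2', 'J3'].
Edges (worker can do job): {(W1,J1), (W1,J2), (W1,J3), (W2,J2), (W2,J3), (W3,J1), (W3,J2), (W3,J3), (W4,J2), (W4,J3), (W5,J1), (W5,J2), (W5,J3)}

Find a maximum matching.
Matching: {(W3,J1), (W4,J2), (W5,J3)}

Maximum matching (size 3):
  W3 → J1
  W4 → J2
  W5 → J3

Each worker is assigned to at most one job, and each job to at most one worker.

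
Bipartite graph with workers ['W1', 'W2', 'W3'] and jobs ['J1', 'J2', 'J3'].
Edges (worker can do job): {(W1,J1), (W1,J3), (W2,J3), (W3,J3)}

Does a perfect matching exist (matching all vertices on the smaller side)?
No, maximum matching has size 2 < 3

Maximum matching has size 2, need 3 for perfect matching.
Unmatched workers: ['W2']
Unmatched jobs: ['J2']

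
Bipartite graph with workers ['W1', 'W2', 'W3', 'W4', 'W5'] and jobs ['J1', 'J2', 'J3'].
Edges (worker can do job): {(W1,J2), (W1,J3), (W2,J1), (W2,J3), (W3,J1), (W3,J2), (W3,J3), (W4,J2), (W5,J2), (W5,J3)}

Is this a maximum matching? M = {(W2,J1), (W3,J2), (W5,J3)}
Yes, size 3 is maximum

Proposed matching has size 3.
Maximum matching size for this graph: 3.

This is a maximum matching.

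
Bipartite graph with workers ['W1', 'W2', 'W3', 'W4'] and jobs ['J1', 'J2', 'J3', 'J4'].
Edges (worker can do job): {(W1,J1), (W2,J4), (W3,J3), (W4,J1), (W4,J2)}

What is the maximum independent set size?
Maximum independent set = 4

By König's theorem:
- Min vertex cover = Max matching = 4
- Max independent set = Total vertices - Min vertex cover
- Max independent set = 8 - 4 = 4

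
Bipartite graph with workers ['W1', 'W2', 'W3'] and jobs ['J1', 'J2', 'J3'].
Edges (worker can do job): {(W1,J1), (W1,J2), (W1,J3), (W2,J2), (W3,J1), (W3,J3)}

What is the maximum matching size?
Maximum matching size = 3

Maximum matching: {(W1,J3), (W2,J2), (W3,J1)}
Size: 3

This assigns 3 workers to 3 distinct jobs.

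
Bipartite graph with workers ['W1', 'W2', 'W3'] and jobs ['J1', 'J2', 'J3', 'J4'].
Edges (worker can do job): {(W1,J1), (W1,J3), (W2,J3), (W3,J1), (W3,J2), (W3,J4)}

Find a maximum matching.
Matching: {(W1,J1), (W2,J3), (W3,J2)}

Maximum matching (size 3):
  W1 → J1
  W2 → J3
  W3 → J2

Each worker is assigned to at most one job, and each job to at most one worker.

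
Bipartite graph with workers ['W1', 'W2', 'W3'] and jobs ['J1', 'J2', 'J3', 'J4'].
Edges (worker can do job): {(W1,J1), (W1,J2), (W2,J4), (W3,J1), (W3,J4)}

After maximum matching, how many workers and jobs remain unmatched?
Unmatched: 0 workers, 1 jobs

Maximum matching size: 3
Workers: 3 total, 3 matched, 0 unmatched
Jobs: 4 total, 3 matched, 1 unmatched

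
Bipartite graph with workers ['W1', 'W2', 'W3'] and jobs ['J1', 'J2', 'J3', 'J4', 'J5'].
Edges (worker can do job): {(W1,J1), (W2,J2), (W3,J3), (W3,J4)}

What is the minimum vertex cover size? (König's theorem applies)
Minimum vertex cover size = 3

By König's theorem: in bipartite graphs,
min vertex cover = max matching = 3

Maximum matching has size 3, so minimum vertex cover also has size 3.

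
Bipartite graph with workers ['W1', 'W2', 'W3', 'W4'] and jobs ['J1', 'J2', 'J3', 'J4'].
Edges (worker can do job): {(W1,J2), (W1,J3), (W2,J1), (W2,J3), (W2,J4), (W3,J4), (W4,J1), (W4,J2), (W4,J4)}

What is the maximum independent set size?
Maximum independent set = 4

By König's theorem:
- Min vertex cover = Max matching = 4
- Max independent set = Total vertices - Min vertex cover
- Max independent set = 8 - 4 = 4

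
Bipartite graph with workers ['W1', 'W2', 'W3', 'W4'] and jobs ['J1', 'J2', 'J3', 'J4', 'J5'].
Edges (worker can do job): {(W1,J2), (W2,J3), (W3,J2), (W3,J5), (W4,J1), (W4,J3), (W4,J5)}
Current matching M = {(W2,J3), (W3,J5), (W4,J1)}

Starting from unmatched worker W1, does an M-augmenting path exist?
Yes: W1 → J2

An M-augmenting path alternates non-matching / matching edges, starting and ending at unmatched vertices.
Path: W1 → J2
(J2 is unmatched in M, so the path is augmenting.)
Flipping edges along this path would increase |M| from 3 to 4.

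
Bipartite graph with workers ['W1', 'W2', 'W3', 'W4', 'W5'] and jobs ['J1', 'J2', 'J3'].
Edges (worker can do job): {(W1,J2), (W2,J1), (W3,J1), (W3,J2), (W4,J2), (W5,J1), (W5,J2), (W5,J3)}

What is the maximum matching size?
Maximum matching size = 3

Maximum matching: {(W3,J1), (W4,J2), (W5,J3)}
Size: 3

This assigns 3 workers to 3 distinct jobs.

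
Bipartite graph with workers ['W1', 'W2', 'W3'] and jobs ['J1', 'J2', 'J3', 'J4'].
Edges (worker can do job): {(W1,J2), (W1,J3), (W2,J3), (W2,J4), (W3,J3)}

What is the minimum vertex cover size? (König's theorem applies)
Minimum vertex cover size = 3

By König's theorem: in bipartite graphs,
min vertex cover = max matching = 3

Maximum matching has size 3, so minimum vertex cover also has size 3.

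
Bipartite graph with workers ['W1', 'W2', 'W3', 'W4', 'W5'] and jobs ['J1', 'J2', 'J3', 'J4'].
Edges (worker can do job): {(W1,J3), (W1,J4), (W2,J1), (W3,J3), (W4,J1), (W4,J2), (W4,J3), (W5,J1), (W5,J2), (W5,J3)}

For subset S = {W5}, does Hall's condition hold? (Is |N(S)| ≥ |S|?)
Yes: |N(S)| = 3, |S| = 1

Subset S = {W5}
Neighbors N(S) = {J1, J2, J3}

|N(S)| = 3, |S| = 1
Hall's condition: |N(S)| ≥ |S| is satisfied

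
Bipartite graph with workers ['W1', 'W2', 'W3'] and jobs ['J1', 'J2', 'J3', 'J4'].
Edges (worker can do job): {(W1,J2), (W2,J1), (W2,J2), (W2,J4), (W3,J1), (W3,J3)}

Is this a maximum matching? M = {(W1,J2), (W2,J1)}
No, size 2 is not maximum

Proposed matching has size 2.
Maximum matching size for this graph: 3.

This is NOT maximum - can be improved to size 3.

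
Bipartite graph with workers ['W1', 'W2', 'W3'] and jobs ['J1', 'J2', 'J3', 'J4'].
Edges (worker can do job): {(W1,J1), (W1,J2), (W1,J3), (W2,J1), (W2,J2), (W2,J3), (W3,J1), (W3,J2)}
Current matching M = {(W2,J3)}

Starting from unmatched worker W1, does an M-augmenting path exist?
Yes: W1 → J2

An M-augmenting path alternates non-matching / matching edges, starting and ending at unmatched vertices.
Path: W1 → J2
(J2 is unmatched in M, so the path is augmenting.)
Flipping edges along this path would increase |M| from 1 to 2.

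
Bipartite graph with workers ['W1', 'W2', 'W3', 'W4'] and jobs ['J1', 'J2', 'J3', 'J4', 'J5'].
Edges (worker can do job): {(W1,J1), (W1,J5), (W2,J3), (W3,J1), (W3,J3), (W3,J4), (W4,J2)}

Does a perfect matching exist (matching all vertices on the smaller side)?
Yes, perfect matching exists (size 4)

Perfect matching: {(W1,J1), (W2,J3), (W3,J4), (W4,J2)}
All 4 vertices on the smaller side are matched.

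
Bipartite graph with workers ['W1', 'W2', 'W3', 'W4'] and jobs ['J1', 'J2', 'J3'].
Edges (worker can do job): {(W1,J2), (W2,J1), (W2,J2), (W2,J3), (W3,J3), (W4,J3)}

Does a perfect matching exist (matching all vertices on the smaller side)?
Yes, perfect matching exists (size 3)

Perfect matching: {(W1,J2), (W2,J1), (W4,J3)}
All 3 vertices on the smaller side are matched.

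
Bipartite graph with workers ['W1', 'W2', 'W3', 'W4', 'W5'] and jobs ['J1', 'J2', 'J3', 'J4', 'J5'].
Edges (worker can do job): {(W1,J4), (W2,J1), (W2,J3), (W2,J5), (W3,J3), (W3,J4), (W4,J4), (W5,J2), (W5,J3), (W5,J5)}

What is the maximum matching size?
Maximum matching size = 4

Maximum matching: {(W2,J1), (W3,J3), (W4,J4), (W5,J5)}
Size: 4

This assigns 4 workers to 4 distinct jobs.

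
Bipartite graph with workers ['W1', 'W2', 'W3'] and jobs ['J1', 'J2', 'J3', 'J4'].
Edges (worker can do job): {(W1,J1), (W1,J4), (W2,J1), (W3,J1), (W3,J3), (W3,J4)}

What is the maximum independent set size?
Maximum independent set = 4

By König's theorem:
- Min vertex cover = Max matching = 3
- Max independent set = Total vertices - Min vertex cover
- Max independent set = 7 - 3 = 4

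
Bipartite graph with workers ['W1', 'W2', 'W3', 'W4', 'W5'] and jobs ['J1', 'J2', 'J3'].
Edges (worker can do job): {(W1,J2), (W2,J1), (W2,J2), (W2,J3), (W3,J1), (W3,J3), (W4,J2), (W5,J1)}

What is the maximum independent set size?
Maximum independent set = 5

By König's theorem:
- Min vertex cover = Max matching = 3
- Max independent set = Total vertices - Min vertex cover
- Max independent set = 8 - 3 = 5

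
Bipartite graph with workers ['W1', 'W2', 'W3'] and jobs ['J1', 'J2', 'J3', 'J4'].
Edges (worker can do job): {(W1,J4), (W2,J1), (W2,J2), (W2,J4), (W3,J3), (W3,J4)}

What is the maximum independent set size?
Maximum independent set = 4

By König's theorem:
- Min vertex cover = Max matching = 3
- Max independent set = Total vertices - Min vertex cover
- Max independent set = 7 - 3 = 4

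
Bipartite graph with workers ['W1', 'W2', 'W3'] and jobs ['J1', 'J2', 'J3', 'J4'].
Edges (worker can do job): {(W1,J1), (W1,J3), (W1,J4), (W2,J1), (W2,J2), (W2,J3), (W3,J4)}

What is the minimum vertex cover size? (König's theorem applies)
Minimum vertex cover size = 3

By König's theorem: in bipartite graphs,
min vertex cover = max matching = 3

Maximum matching has size 3, so minimum vertex cover also has size 3.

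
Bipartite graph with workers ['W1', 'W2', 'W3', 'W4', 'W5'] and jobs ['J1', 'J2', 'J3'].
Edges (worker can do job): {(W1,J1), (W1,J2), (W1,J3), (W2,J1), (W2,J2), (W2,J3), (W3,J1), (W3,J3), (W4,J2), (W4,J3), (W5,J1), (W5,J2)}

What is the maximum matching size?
Maximum matching size = 3

Maximum matching: {(W3,J1), (W4,J3), (W5,J2)}
Size: 3

This assigns 3 workers to 3 distinct jobs.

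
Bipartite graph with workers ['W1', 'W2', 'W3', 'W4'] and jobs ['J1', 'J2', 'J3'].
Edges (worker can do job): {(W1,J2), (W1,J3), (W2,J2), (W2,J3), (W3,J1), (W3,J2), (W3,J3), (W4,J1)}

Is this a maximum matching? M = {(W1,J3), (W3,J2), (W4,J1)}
Yes, size 3 is maximum

Proposed matching has size 3.
Maximum matching size for this graph: 3.

This is a maximum matching.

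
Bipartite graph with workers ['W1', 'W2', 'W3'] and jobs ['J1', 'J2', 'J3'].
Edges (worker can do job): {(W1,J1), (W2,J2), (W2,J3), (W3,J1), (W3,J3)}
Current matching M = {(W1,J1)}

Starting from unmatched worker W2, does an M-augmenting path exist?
Yes: W2 → J2

An M-augmenting path alternates non-matching / matching edges, starting and ending at unmatched vertices.
Path: W2 → J2
(J2 is unmatched in M, so the path is augmenting.)
Flipping edges along this path would increase |M| from 1 to 2.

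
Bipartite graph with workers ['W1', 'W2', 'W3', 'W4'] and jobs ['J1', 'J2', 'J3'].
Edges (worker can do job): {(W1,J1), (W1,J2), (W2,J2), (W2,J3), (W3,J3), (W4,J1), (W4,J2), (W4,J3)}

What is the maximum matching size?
Maximum matching size = 3

Maximum matching: {(W1,J2), (W3,J3), (W4,J1)}
Size: 3

This assigns 3 workers to 3 distinct jobs.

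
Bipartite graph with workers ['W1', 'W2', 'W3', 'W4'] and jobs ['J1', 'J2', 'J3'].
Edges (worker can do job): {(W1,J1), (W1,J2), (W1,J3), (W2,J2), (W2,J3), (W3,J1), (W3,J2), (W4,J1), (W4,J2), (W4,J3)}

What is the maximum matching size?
Maximum matching size = 3

Maximum matching: {(W1,J1), (W3,J2), (W4,J3)}
Size: 3

This assigns 3 workers to 3 distinct jobs.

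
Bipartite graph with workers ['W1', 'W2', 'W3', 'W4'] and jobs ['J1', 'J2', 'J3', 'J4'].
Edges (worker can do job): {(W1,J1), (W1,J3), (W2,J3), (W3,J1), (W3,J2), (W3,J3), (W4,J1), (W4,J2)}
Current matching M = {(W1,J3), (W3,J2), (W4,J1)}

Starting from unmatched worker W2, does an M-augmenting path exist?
No augmenting path from W2

Alternating search from W2 reaches jobs: {J1, J2, J3}.
Every reachable job is already matched in M, and following those matched edges back to workers exposes no further unvisited jobs.
No M-augmenting path from W2 exists.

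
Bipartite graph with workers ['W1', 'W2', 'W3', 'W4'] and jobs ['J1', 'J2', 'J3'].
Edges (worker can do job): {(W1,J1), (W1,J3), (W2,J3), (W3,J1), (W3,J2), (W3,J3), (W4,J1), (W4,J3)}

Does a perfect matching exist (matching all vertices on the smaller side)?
Yes, perfect matching exists (size 3)

Perfect matching: {(W1,J3), (W3,J2), (W4,J1)}
All 3 vertices on the smaller side are matched.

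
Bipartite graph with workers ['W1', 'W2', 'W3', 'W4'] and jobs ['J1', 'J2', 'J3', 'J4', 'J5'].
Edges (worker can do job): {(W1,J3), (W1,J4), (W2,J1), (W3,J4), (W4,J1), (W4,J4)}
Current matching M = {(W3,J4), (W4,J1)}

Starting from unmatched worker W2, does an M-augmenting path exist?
No augmenting path from W2

Alternating search from W2 reaches jobs: {J1, J4}.
Every reachable job is already matched in M, and following those matched edges back to workers exposes no further unvisited jobs.
No M-augmenting path from W2 exists.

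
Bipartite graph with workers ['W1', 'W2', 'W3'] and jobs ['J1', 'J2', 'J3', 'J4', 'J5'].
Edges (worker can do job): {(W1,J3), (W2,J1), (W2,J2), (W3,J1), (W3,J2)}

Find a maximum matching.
Matching: {(W1,J3), (W2,J1), (W3,J2)}

Maximum matching (size 3):
  W1 → J3
  W2 → J1
  W3 → J2

Each worker is assigned to at most one job, and each job to at most one worker.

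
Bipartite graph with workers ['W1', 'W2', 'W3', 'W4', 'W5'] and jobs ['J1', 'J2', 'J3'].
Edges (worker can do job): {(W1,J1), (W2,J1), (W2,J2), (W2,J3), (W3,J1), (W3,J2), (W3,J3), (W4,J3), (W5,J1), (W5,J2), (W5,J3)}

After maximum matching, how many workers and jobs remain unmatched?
Unmatched: 2 workers, 0 jobs

Maximum matching size: 3
Workers: 5 total, 3 matched, 2 unmatched
Jobs: 3 total, 3 matched, 0 unmatched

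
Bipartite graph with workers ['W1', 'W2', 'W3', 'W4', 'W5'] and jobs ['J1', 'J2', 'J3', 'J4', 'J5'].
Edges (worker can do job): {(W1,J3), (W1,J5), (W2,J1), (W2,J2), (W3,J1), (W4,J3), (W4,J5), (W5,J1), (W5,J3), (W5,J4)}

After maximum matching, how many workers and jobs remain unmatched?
Unmatched: 0 workers, 0 jobs

Maximum matching size: 5
Workers: 5 total, 5 matched, 0 unmatched
Jobs: 5 total, 5 matched, 0 unmatched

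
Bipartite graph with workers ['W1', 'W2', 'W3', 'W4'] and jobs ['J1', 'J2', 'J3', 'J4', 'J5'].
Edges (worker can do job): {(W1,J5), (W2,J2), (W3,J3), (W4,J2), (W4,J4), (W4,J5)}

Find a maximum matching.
Matching: {(W1,J5), (W2,J2), (W3,J3), (W4,J4)}

Maximum matching (size 4):
  W1 → J5
  W2 → J2
  W3 → J3
  W4 → J4

Each worker is assigned to at most one job, and each job to at most one worker.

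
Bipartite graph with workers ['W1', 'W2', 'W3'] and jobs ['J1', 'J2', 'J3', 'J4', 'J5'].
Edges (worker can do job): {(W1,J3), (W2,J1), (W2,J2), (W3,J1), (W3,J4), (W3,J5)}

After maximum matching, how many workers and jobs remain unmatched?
Unmatched: 0 workers, 2 jobs

Maximum matching size: 3
Workers: 3 total, 3 matched, 0 unmatched
Jobs: 5 total, 3 matched, 2 unmatched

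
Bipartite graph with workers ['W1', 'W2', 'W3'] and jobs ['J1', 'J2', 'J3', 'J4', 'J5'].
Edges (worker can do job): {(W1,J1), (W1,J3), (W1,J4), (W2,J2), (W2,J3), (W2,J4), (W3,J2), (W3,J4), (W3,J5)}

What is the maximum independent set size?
Maximum independent set = 5

By König's theorem:
- Min vertex cover = Max matching = 3
- Max independent set = Total vertices - Min vertex cover
- Max independent set = 8 - 3 = 5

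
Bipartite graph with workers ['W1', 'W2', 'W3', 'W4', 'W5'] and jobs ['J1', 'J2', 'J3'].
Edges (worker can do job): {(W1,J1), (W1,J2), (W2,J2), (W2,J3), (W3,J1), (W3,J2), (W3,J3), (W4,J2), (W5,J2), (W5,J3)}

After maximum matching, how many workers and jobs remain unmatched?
Unmatched: 2 workers, 0 jobs

Maximum matching size: 3
Workers: 5 total, 3 matched, 2 unmatched
Jobs: 3 total, 3 matched, 0 unmatched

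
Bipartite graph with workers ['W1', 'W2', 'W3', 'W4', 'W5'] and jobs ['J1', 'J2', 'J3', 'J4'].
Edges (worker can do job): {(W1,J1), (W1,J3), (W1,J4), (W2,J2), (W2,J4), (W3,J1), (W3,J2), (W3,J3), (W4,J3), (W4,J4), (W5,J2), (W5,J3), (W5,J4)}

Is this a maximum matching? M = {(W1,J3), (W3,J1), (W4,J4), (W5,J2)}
Yes, size 4 is maximum

Proposed matching has size 4.
Maximum matching size for this graph: 4.

This is a maximum matching.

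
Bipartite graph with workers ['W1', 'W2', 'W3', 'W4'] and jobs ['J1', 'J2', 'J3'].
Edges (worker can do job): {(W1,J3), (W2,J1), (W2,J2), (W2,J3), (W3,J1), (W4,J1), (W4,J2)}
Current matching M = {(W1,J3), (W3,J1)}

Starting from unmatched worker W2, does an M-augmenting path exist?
Yes: W2 → J2

An M-augmenting path alternates non-matching / matching edges, starting and ending at unmatched vertices.
Path: W2 → J2
(J2 is unmatched in M, so the path is augmenting.)
Flipping edges along this path would increase |M| from 2 to 3.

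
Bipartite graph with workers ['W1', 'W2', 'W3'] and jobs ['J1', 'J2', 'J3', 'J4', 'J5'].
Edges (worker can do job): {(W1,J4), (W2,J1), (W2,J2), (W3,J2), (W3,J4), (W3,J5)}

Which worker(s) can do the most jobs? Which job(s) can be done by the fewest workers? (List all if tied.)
Most versatile: W3 (3 jobs); Least covered: J3 (0 workers)

Worker degrees (jobs they can do): W1:1, W2:2, W3:3
Job degrees (workers who can do it): J1:1, J2:2, J3:0, J4:2, J5:1

Maximum worker degree is 3, achieved by: W3
Minimum job degree is 0, achieved by: J3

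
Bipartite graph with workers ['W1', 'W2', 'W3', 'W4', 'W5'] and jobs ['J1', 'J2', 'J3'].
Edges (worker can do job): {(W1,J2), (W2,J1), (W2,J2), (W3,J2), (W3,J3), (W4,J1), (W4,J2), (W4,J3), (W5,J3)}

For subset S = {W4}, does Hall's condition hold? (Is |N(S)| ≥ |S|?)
Yes: |N(S)| = 3, |S| = 1

Subset S = {W4}
Neighbors N(S) = {J1, J2, J3}

|N(S)| = 3, |S| = 1
Hall's condition: |N(S)| ≥ |S| is satisfied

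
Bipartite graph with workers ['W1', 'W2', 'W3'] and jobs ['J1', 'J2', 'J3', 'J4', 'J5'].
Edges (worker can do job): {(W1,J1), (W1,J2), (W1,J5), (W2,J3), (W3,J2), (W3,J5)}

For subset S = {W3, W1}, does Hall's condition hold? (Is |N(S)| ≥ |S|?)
Yes: |N(S)| = 3, |S| = 2

Subset S = {W3, W1}
Neighbors N(S) = {J1, J2, J5}

|N(S)| = 3, |S| = 2
Hall's condition: |N(S)| ≥ |S| is satisfied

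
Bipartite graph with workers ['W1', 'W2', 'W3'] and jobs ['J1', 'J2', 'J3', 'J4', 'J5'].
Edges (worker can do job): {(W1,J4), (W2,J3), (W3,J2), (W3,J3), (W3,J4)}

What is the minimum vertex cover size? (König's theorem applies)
Minimum vertex cover size = 3

By König's theorem: in bipartite graphs,
min vertex cover = max matching = 3

Maximum matching has size 3, so minimum vertex cover also has size 3.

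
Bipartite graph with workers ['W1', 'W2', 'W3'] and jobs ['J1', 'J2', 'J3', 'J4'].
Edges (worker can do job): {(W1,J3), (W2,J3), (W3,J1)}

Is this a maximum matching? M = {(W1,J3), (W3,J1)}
Yes, size 2 is maximum

Proposed matching has size 2.
Maximum matching size for this graph: 2.

This is a maximum matching.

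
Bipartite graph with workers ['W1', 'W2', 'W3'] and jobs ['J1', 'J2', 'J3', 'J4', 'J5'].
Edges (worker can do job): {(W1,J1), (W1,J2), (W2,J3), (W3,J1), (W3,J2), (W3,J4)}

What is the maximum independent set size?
Maximum independent set = 5

By König's theorem:
- Min vertex cover = Max matching = 3
- Max independent set = Total vertices - Min vertex cover
- Max independent set = 8 - 3 = 5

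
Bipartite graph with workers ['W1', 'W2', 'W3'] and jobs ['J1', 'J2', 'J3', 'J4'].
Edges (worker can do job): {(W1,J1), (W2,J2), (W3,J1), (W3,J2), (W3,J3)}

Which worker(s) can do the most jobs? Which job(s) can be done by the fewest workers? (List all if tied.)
Most versatile: W3 (3 jobs); Least covered: J4 (0 workers)

Worker degrees (jobs they can do): W1:1, W2:1, W3:3
Job degrees (workers who can do it): J1:2, J2:2, J3:1, J4:0

Maximum worker degree is 3, achieved by: W3
Minimum job degree is 0, achieved by: J4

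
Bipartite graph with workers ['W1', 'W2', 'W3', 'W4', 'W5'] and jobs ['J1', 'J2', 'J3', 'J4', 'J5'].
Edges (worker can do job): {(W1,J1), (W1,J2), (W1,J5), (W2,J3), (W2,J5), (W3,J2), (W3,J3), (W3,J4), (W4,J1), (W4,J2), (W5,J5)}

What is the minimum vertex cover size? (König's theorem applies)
Minimum vertex cover size = 5

By König's theorem: in bipartite graphs,
min vertex cover = max matching = 5

Maximum matching has size 5, so minimum vertex cover also has size 5.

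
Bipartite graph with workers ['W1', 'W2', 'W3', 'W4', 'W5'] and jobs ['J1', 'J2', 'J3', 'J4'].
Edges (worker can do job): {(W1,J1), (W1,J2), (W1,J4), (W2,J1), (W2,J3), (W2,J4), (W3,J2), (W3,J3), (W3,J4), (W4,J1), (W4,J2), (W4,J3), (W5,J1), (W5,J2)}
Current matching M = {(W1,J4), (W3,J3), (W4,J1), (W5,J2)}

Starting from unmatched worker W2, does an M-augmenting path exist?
No augmenting path from W2

Alternating search from W2 reaches jobs: {J1, J2, J3, J4}.
Every reachable job is already matched in M, and following those matched edges back to workers exposes no further unvisited jobs.
No M-augmenting path from W2 exists.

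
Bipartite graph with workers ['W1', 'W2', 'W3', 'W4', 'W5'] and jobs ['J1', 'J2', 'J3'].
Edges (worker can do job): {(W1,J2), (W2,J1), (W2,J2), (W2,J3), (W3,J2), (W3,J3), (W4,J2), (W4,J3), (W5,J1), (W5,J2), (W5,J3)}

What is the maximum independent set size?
Maximum independent set = 5

By König's theorem:
- Min vertex cover = Max matching = 3
- Max independent set = Total vertices - Min vertex cover
- Max independent set = 8 - 3 = 5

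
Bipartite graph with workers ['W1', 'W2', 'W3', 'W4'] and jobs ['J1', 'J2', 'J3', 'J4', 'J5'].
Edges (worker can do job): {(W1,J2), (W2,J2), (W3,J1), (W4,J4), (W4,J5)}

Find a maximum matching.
Matching: {(W1,J2), (W3,J1), (W4,J5)}

Maximum matching (size 3):
  W1 → J2
  W3 → J1
  W4 → J5

Each worker is assigned to at most one job, and each job to at most one worker.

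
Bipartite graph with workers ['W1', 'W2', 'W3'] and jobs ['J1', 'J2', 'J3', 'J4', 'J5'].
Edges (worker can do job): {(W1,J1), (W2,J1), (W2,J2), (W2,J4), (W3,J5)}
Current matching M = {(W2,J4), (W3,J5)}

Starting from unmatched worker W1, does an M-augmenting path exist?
Yes: W1 → J1

An M-augmenting path alternates non-matching / matching edges, starting and ending at unmatched vertices.
Path: W1 → J1
(J1 is unmatched in M, so the path is augmenting.)
Flipping edges along this path would increase |M| from 2 to 3.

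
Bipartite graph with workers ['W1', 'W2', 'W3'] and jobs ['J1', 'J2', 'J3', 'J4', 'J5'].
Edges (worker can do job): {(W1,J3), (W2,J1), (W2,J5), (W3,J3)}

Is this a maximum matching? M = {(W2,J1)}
No, size 1 is not maximum

Proposed matching has size 1.
Maximum matching size for this graph: 2.

This is NOT maximum - can be improved to size 2.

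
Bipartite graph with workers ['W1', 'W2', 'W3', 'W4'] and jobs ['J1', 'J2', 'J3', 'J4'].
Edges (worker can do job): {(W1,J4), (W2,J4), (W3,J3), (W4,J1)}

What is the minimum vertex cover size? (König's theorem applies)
Minimum vertex cover size = 3

By König's theorem: in bipartite graphs,
min vertex cover = max matching = 3

Maximum matching has size 3, so minimum vertex cover also has size 3.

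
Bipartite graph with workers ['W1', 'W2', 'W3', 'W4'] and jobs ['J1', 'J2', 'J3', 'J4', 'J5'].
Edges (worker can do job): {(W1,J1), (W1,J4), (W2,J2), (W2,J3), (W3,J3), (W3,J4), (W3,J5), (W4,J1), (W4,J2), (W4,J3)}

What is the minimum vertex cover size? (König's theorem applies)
Minimum vertex cover size = 4

By König's theorem: in bipartite graphs,
min vertex cover = max matching = 4

Maximum matching has size 4, so minimum vertex cover also has size 4.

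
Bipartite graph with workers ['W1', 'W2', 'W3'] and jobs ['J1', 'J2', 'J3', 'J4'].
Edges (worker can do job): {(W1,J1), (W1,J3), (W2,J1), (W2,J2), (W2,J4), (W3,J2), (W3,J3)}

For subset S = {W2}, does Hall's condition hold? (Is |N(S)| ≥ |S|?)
Yes: |N(S)| = 3, |S| = 1

Subset S = {W2}
Neighbors N(S) = {J1, J2, J4}

|N(S)| = 3, |S| = 1
Hall's condition: |N(S)| ≥ |S| is satisfied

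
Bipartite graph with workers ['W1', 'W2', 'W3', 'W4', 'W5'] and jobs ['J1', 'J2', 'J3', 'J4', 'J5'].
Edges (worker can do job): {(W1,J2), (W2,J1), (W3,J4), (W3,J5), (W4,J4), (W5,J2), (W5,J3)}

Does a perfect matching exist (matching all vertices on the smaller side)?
Yes, perfect matching exists (size 5)

Perfect matching: {(W1,J2), (W2,J1), (W3,J5), (W4,J4), (W5,J3)}
All 5 vertices on the smaller side are matched.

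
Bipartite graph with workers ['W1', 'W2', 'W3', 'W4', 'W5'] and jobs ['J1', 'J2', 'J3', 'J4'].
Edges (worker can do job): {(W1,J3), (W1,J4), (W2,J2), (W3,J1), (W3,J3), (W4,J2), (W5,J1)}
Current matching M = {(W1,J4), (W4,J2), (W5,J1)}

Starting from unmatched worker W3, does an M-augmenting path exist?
Yes: W3 → J3

An M-augmenting path alternates non-matching / matching edges, starting and ending at unmatched vertices.
Path: W3 → J3
(J3 is unmatched in M, so the path is augmenting.)
Flipping edges along this path would increase |M| from 3 to 4.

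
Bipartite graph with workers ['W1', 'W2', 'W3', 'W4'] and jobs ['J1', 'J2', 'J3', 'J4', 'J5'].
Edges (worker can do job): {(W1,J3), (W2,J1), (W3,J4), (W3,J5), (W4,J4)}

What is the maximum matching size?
Maximum matching size = 4

Maximum matching: {(W1,J3), (W2,J1), (W3,J5), (W4,J4)}
Size: 4

This assigns 4 workers to 4 distinct jobs.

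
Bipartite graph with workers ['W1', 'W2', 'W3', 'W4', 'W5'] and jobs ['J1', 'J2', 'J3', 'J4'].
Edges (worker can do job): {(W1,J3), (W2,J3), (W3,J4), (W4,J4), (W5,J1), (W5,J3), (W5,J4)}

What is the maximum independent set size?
Maximum independent set = 6

By König's theorem:
- Min vertex cover = Max matching = 3
- Max independent set = Total vertices - Min vertex cover
- Max independent set = 9 - 3 = 6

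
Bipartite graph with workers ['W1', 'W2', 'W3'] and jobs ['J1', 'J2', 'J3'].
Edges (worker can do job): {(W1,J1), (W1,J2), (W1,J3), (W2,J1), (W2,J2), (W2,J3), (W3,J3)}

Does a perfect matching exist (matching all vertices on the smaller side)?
Yes, perfect matching exists (size 3)

Perfect matching: {(W1,J1), (W2,J2), (W3,J3)}
All 3 vertices on the smaller side are matched.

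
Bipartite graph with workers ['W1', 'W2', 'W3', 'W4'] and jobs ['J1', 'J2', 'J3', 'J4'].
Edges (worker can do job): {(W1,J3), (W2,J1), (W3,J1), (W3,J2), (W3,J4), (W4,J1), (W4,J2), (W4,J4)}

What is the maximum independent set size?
Maximum independent set = 4

By König's theorem:
- Min vertex cover = Max matching = 4
- Max independent set = Total vertices - Min vertex cover
- Max independent set = 8 - 4 = 4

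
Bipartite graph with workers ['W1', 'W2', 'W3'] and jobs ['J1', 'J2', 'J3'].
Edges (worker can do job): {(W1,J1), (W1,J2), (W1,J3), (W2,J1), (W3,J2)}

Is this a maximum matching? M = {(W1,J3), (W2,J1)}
No, size 2 is not maximum

Proposed matching has size 2.
Maximum matching size for this graph: 3.

This is NOT maximum - can be improved to size 3.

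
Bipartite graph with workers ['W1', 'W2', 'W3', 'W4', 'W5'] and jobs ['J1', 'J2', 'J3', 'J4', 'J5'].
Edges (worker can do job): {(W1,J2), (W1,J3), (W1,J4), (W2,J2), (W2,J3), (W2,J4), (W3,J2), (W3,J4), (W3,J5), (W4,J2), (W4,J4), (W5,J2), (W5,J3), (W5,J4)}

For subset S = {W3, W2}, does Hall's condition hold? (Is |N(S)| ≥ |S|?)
Yes: |N(S)| = 4, |S| = 2

Subset S = {W3, W2}
Neighbors N(S) = {J2, J3, J4, J5}

|N(S)| = 4, |S| = 2
Hall's condition: |N(S)| ≥ |S| is satisfied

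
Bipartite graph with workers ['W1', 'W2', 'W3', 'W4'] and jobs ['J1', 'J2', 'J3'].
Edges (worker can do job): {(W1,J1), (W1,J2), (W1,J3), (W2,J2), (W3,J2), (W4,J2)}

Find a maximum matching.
Matching: {(W1,J1), (W4,J2)}

Maximum matching (size 2):
  W1 → J1
  W4 → J2

Each worker is assigned to at most one job, and each job to at most one worker.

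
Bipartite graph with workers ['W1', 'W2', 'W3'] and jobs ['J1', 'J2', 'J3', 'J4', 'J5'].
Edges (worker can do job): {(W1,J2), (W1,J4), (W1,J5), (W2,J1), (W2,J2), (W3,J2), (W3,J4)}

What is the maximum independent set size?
Maximum independent set = 5

By König's theorem:
- Min vertex cover = Max matching = 3
- Max independent set = Total vertices - Min vertex cover
- Max independent set = 8 - 3 = 5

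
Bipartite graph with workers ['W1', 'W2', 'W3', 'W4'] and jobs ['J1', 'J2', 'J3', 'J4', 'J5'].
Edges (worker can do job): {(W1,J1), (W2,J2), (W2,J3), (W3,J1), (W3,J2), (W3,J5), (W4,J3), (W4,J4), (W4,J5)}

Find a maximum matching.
Matching: {(W1,J1), (W2,J3), (W3,J2), (W4,J5)}

Maximum matching (size 4):
  W1 → J1
  W2 → J3
  W3 → J2
  W4 → J5

Each worker is assigned to at most one job, and each job to at most one worker.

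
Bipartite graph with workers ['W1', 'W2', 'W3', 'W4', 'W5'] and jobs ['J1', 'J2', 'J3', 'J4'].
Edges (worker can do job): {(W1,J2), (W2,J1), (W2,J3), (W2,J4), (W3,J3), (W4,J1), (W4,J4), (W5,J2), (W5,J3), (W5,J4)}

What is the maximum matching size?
Maximum matching size = 4

Maximum matching: {(W1,J2), (W3,J3), (W4,J1), (W5,J4)}
Size: 4

This assigns 4 workers to 4 distinct jobs.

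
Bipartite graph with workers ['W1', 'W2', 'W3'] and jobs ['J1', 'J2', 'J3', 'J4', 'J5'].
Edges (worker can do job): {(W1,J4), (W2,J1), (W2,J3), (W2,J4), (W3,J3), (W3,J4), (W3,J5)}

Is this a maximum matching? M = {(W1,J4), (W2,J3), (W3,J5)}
Yes, size 3 is maximum

Proposed matching has size 3.
Maximum matching size for this graph: 3.

This is a maximum matching.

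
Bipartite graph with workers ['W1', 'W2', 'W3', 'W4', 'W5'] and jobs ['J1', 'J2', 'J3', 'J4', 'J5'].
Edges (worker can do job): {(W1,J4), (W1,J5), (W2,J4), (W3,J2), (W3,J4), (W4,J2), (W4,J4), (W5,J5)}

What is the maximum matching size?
Maximum matching size = 3

Maximum matching: {(W3,J2), (W4,J4), (W5,J5)}
Size: 3

This assigns 3 workers to 3 distinct jobs.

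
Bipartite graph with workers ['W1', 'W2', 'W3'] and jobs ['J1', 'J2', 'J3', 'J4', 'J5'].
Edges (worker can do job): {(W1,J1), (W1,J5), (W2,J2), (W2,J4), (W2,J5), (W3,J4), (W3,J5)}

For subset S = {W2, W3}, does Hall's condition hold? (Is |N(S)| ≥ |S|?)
Yes: |N(S)| = 3, |S| = 2

Subset S = {W2, W3}
Neighbors N(S) = {J2, J4, J5}

|N(S)| = 3, |S| = 2
Hall's condition: |N(S)| ≥ |S| is satisfied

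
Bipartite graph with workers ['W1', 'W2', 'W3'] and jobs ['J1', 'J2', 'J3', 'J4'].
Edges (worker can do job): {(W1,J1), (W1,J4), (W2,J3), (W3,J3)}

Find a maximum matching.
Matching: {(W1,J4), (W3,J3)}

Maximum matching (size 2):
  W1 → J4
  W3 → J3

Each worker is assigned to at most one job, and each job to at most one worker.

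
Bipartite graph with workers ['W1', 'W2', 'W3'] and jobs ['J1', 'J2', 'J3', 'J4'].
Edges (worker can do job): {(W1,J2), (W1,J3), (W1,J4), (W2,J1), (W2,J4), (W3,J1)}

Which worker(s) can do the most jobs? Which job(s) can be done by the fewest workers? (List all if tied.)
Most versatile: W1 (3 jobs); Least covered: J2, J3 (1 workers)

Worker degrees (jobs they can do): W1:3, W2:2, W3:1
Job degrees (workers who can do it): J1:2, J2:1, J3:1, J4:2

Maximum worker degree is 3, achieved by: W1
Minimum job degree is 1, achieved by: J2, J3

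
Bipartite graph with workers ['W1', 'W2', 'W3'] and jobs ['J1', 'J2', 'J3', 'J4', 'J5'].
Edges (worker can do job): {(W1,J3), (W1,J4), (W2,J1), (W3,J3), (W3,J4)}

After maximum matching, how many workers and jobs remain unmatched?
Unmatched: 0 workers, 2 jobs

Maximum matching size: 3
Workers: 3 total, 3 matched, 0 unmatched
Jobs: 5 total, 3 matched, 2 unmatched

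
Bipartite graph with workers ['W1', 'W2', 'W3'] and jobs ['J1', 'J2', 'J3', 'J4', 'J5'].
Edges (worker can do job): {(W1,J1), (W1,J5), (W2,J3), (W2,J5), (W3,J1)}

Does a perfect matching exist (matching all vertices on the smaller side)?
Yes, perfect matching exists (size 3)

Perfect matching: {(W1,J5), (W2,J3), (W3,J1)}
All 3 vertices on the smaller side are matched.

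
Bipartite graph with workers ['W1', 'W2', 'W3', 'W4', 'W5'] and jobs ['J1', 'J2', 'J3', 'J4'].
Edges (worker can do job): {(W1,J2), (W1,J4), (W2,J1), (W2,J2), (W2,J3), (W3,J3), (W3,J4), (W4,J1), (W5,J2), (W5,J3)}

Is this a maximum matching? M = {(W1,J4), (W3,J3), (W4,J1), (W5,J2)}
Yes, size 4 is maximum

Proposed matching has size 4.
Maximum matching size for this graph: 4.

This is a maximum matching.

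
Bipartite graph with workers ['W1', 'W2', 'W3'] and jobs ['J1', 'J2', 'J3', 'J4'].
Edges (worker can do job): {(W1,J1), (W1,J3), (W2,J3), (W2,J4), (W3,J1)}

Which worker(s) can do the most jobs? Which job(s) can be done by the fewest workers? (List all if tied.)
Most versatile: W1, W2 (2 jobs); Least covered: J2 (0 workers)

Worker degrees (jobs they can do): W1:2, W2:2, W3:1
Job degrees (workers who can do it): J1:2, J2:0, J3:2, J4:1

Maximum worker degree is 2, achieved by: W1, W2
Minimum job degree is 0, achieved by: J2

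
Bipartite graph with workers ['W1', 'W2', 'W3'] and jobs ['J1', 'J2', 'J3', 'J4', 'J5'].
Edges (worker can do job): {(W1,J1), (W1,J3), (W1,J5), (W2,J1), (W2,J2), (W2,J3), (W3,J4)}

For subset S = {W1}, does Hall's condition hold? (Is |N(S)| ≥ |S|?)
Yes: |N(S)| = 3, |S| = 1

Subset S = {W1}
Neighbors N(S) = {J1, J3, J5}

|N(S)| = 3, |S| = 1
Hall's condition: |N(S)| ≥ |S| is satisfied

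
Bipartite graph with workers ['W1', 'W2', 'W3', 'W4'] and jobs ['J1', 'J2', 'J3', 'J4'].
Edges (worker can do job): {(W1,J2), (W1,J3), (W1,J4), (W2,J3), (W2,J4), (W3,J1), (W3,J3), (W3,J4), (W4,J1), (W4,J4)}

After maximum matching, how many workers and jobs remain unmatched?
Unmatched: 0 workers, 0 jobs

Maximum matching size: 4
Workers: 4 total, 4 matched, 0 unmatched
Jobs: 4 total, 4 matched, 0 unmatched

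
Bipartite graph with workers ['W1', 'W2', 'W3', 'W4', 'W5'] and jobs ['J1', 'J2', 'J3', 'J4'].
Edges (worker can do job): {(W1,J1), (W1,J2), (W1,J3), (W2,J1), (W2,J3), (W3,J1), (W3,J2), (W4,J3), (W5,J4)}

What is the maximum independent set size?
Maximum independent set = 5

By König's theorem:
- Min vertex cover = Max matching = 4
- Max independent set = Total vertices - Min vertex cover
- Max independent set = 9 - 4 = 5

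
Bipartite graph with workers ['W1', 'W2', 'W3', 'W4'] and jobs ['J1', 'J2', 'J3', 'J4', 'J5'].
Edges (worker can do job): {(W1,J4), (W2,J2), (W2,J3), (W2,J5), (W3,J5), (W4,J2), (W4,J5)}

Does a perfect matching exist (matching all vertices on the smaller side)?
Yes, perfect matching exists (size 4)

Perfect matching: {(W1,J4), (W2,J3), (W3,J5), (W4,J2)}
All 4 vertices on the smaller side are matched.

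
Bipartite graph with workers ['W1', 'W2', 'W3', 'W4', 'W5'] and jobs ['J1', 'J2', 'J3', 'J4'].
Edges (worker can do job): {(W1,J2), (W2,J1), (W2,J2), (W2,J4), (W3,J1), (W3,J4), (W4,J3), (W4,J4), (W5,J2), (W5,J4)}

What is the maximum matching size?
Maximum matching size = 4

Maximum matching: {(W2,J1), (W3,J4), (W4,J3), (W5,J2)}
Size: 4

This assigns 4 workers to 4 distinct jobs.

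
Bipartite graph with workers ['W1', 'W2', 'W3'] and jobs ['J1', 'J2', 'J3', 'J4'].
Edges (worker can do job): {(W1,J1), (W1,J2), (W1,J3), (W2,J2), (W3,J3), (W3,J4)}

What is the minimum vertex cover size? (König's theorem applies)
Minimum vertex cover size = 3

By König's theorem: in bipartite graphs,
min vertex cover = max matching = 3

Maximum matching has size 3, so minimum vertex cover also has size 3.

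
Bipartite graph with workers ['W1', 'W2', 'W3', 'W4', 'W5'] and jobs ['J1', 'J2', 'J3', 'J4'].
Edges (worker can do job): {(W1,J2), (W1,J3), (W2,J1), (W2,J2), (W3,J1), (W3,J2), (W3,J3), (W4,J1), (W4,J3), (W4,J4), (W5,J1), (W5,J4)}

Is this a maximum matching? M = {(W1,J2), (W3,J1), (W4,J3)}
No, size 3 is not maximum

Proposed matching has size 3.
Maximum matching size for this graph: 4.

This is NOT maximum - can be improved to size 4.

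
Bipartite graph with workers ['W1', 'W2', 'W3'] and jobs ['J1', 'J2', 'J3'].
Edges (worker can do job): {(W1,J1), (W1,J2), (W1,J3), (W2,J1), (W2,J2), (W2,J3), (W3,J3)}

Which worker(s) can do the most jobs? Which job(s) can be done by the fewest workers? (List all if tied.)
Most versatile: W1, W2 (3 jobs); Least covered: J1, J2 (2 workers)

Worker degrees (jobs they can do): W1:3, W2:3, W3:1
Job degrees (workers who can do it): J1:2, J2:2, J3:3

Maximum worker degree is 3, achieved by: W1, W2
Minimum job degree is 2, achieved by: J1, J2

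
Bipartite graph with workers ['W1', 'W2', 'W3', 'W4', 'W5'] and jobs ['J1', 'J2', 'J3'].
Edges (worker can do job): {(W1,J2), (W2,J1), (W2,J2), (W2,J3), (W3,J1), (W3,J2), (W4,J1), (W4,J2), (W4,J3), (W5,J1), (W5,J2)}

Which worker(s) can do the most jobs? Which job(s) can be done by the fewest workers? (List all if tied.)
Most versatile: W2, W4 (3 jobs); Least covered: J3 (2 workers)

Worker degrees (jobs they can do): W1:1, W2:3, W3:2, W4:3, W5:2
Job degrees (workers who can do it): J1:4, J2:5, J3:2

Maximum worker degree is 3, achieved by: W2, W4
Minimum job degree is 2, achieved by: J3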